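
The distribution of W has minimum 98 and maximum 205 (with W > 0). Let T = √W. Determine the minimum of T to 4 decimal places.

min(T) = 9.8995

√W is increasing on this domain, so min(T) comes from min(W) = 98: min(T) = √(98) ≈ 9.8995.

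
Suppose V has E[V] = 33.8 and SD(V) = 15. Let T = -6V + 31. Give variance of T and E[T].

variance of T = 8100, E[T] = -171.8

T = -6V + 31 is linear with a = -6, b = 31.
variance of V = 15² = 225.
variance of T = a²·variance of V = (-6)²·225 = 8100 (the additive constant 31 does not affect variance).
E[T] = a·E[V] + b = (-6)·33.8 + 31 = -171.8.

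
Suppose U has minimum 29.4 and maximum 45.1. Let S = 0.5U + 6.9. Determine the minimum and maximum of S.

a = 0.5 > 0, so min(S) = a·min(U)+b = 0.5·29.4 + 6.9 = 21.6 and max(S) = 0.5·45.1 + 6.9 = 29.45.

min(S) = 21.6, max(S) = 29.45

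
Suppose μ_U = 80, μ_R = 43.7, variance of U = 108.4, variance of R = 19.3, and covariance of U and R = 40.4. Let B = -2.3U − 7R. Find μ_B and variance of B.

μ_B = -489.9, variance of B = 2820.016

μ_B = (-2.3)·μ_U + (-7)·μ_R = (-2.3)·80 + (-7)·43.7 = -489.9.
variance of B = a²·variance of U + b²·variance of R + 2ab·covariance of U and R with a = -2.3, b = -7.
= (-2.3)²·108.4 + (-7)²·19.3 + 2·(-2.3)·(-7)·40.4
= 573.436 + 945.7 + 1300.88 = 2820.016.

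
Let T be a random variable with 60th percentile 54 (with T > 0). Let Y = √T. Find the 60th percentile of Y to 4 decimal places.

60th percentile of Y = 7.3485

√T is increasing, so P_{60}(Y) = g(P_{60}(T)) ≈ 7.3485.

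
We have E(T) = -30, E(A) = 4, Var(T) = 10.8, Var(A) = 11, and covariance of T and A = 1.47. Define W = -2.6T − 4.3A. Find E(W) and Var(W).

E(W) = 60.8, Var(W) = 309.2672

E(W) = (-2.6)·E(T) + (-4.3)·E(A) = (-2.6)·(-30) + (-4.3)·4 = 60.8.
Var(W) = a²·Var(T) + b²·Var(A) + 2ab·covariance of T and A with a = -2.6, b = -4.3.
= (-2.6)²·10.8 + (-4.3)²·11 + 2·(-2.6)·(-4.3)·1.47
= 73.008 + 203.39 + 32.8692 = 309.2672.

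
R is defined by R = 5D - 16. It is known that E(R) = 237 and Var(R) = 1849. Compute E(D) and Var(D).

From R = 5D - 16: E(R) = a·E(D) + b, so E(D) = (E(R) − b)/a = (237 − (-16))/5 = 50.6.
Var(R) = a²·Var(D), so Var(D) = 1849/5² = 73.96.

E(D) = 50.6, Var(D) = 73.96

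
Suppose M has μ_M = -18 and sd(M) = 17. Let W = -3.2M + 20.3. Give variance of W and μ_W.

variance of W = 2959.36, μ_W = 77.9

W = -3.2M + 20.3 is linear with a = -3.2, b = 20.3.
variance of M = 17² = 289.
variance of W = a²·variance of M = (-3.2)²·289 = 2959.36 (the additive constant 20.3 does not affect variance).
μ_W = a·μ_M + b = (-3.2)·(-18) + 20.3 = 77.9.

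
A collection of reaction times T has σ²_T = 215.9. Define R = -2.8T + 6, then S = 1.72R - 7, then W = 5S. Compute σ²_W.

σ²_W = 125188.83776

σ²_R = (-2.8)²·215.9 = 1692.656.
σ²_S = 1.72²·1692.656 = 5007.5535104.
σ²_W = 5²·5007.5535104 = 125188.83776.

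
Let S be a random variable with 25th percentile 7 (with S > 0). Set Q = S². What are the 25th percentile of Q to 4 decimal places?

S² is increasing, so P_{25}(Q) = g(P_{25}(S)) = 49.

25th percentile of Q = 49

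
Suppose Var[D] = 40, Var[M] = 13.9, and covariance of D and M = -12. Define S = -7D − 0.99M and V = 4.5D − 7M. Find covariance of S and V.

By bilinearity, covariance of S and V = ac·Var[D] + bd·Var[M] + (ad+bc)·covariance of D and M, with a=-7, b=-0.99, c=4.5, d=-7.
ac·Var[D] = (-7)·4.5·40 = -1260
bd·Var[M] = (-0.99)·(-7)·13.9 = 96.327
(ad+bc)·covariance of D and M = (44.545)·(-12) = -534.54
covariance of S and V = -1260 + 96.327 + (-534.54) = -1698.213.

covariance of S and V = -1698.213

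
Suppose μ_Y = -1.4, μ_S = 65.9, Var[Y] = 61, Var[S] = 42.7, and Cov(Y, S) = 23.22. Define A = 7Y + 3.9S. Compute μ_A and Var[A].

μ_A = 7·μ_Y + 3.9·μ_S = 7·(-1.4) + 3.9·65.9 = 247.21.
Var[A] = a²·Var[Y] + b²·Var[S] + 2ab·Cov(Y, S) with a = 7, b = 3.9.
= 7²·61 + 3.9²·42.7 + 2·7·3.9·23.22
= 2989 + 649.467 + 1267.812 = 4906.279.

μ_A = 247.21, Var[A] = 4906.279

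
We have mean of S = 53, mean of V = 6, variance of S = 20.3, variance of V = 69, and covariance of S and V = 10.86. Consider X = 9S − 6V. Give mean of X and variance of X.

mean of X = 441, variance of X = 2955.42

mean of X = 9·mean of S + (-6)·mean of V = 9·53 + (-6)·6 = 441.
variance of X = a²·variance of S + b²·variance of V + 2ab·covariance of S and V with a = 9, b = -6.
= 9²·20.3 + (-6)²·69 + 2·9·(-6)·10.86
= 1644.3 + 2484 + (-1172.88) = 2955.42.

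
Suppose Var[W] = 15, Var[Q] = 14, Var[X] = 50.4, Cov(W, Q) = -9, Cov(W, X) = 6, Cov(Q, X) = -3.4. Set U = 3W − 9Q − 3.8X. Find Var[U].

Var[U] = 2113.416

Var[U] = a²·Var[W] + b²·Var[Q] + c²·Var[X] + 2ab·Cov(W, Q) + 2ac·Cov(W, X) + 2bc·Cov(Q, X), with a = 3, b = -9, c = -3.8.
= 135 + 1134 + 727.776 + 486 + (-136.8) + (-232.56)
= 2113.416.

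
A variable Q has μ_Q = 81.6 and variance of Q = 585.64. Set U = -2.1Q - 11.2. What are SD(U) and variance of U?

U = -2.1Q - 11.2 is linear with a = -2.1, b = -11.2.
SD(Q) = √585.64 = 24.2.
SD(U) = |a|·SD(Q) = |-2.1|·24.2 = 50.82.
variance of U = a²·variance of Q = (-2.1)²·585.64 = 2582.6724 (the additive constant -11.2 does not affect variance).

SD(U) = 50.82, variance of U = 2582.6724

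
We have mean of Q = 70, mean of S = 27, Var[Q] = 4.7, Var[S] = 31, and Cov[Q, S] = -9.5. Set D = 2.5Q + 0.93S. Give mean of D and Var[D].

mean of D = 200.11, Var[D] = 12.0119

mean of D = 2.5·mean of Q + 0.93·mean of S = 2.5·70 + 0.93·27 = 200.11.
Var[D] = a²·Var[Q] + b²·Var[S] + 2ab·Cov[Q, S] with a = 2.5, b = 0.93.
= 2.5²·4.7 + 0.93²·31 + 2·2.5·0.93·(-9.5)
= 29.375 + 26.8119 + (-44.175) = 12.0119.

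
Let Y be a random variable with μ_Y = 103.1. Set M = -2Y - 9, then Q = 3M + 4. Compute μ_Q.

μ_M = (-2)·103.1 + (-9) = -215.2.
μ_Q = 3·(-215.2) + 4 = -641.6.

μ_Q = -641.6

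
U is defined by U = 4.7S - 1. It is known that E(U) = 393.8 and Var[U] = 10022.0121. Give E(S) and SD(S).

From U = 4.7S - 1: E(U) = a·E(S) + b, so E(S) = (E(U) − b)/a = (393.8 − (-1))/4.7 = 84.
SD(U) = √10022.0121 = 100.11.
SD(U) = |a|·SD(S), so SD(S) = 100.11/|4.7| = 21.3.

E(S) = 84, SD(S) = 21.3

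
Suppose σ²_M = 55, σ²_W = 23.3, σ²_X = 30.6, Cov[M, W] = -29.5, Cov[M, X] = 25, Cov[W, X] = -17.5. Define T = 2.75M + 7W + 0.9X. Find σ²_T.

σ²_T = 349.9235

σ²_T = a²·σ²_M + b²·σ²_W + c²·σ²_X + 2ab·Cov[M, W] + 2ac·Cov[M, X] + 2bc·Cov[W, X], with a = 2.75, b = 7, c = 0.9.
= 415.9375 + 1141.7 + 24.786 + (-1135.75) + 123.75 + (-220.5)
= 349.9235.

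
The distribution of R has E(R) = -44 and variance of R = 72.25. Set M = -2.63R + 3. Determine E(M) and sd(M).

M = -2.63R + 3 is linear with a = -2.63, b = 3.
E(M) = a·E(R) + b = (-2.63)·(-44) + 3 = 118.72.
sd(R) = √72.25 = 8.5.
sd(M) = |a|·sd(R) = |-2.63|·8.5 = 22.355.

E(M) = 118.72, sd(M) = 22.355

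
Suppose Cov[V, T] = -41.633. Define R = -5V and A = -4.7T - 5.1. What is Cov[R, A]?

Cov[R, A] = -978.3755

Cov[R, A] = a·c·Cov[V, T] = (-5)·(-4.7)·(-41.633) = -978.3755. Additive constants drop out.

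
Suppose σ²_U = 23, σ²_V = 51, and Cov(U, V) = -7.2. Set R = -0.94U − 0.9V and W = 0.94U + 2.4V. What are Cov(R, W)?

By bilinearity, Cov(R, W) = ac·σ²_U + bd·σ²_V + (ad+bc)·Cov(U, V), with a=-0.94, b=-0.9, c=0.94, d=2.4.
ac·σ²_U = (-0.94)·0.94·23 = -20.3228
bd·σ²_V = (-0.9)·2.4·51 = -110.16
(ad+bc)·Cov(U, V) = (-3.102)·(-7.2) = 22.3344
Cov(R, W) = -20.3228 + (-110.16) + 22.3344 = -108.1484.

Cov(R, W) = -108.1484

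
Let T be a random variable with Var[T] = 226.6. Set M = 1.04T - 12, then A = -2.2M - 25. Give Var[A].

Var[M] = 1.04²·226.6 = 245.09056.
Var[A] = (-2.2)²·245.09056 = 1186.2383104.

Var[A] = 1186.2383104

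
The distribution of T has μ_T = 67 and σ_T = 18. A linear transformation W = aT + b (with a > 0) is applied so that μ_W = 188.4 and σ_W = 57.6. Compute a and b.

σ_W = a·σ_T (a > 0), so a = 57.6/18 = 3.2.
μ_W = a·μ_T + b, so b = 188.4 − 3.2·67 = -26.

a = 3.2, b = -26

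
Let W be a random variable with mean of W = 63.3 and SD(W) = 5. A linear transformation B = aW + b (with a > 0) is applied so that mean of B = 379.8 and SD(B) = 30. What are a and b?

a = 6, b = 0

SD(B) = a·SD(W) (a > 0), so a = 30/5 = 6.
mean of B = a·mean of W + b, so b = 379.8 − 6·63.3 = 0.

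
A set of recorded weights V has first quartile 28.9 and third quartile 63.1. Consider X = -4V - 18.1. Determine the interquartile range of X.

IQR of V = Q3 − Q1 = 63.1 − 28.9 = 34.2.
Under X = aV + b, IQR(X) = |a|·IQR(V) = |-4|·34.2 = 136.8 (shifts cancel; spread scales by |a|).

IQR(X) = 136.8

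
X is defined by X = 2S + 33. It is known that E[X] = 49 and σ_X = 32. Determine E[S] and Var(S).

E[S] = 8, Var(S) = 256

From X = 2S + 33: E[X] = a·E[S] + b, so E[S] = (E[X] − b)/a = (49 − 33)/2 = 8.
Var(X) = 32² = 1024.
Var(X) = a²·Var(S), so Var(S) = 1024/2² = 256.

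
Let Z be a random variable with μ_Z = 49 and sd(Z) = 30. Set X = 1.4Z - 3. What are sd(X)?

X = 1.4Z - 3 is linear with a = 1.4, b = -3.
sd(X) = |a|·sd(Z) = |1.4|·30 = 42.

sd(X) = 42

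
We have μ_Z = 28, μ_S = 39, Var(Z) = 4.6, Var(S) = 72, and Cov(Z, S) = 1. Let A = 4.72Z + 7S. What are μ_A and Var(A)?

μ_A = 405.16, Var(A) = 3696.56064

μ_A = 4.72·μ_Z + 7·μ_S = 4.72·28 + 7·39 = 405.16.
Var(A) = a²·Var(Z) + b²·Var(S) + 2ab·Cov(Z, S) with a = 4.72, b = 7.
= 4.72²·4.6 + 7²·72 + 2·4.72·7·1
= 102.48064 + 3528 + 66.08 = 3696.56064.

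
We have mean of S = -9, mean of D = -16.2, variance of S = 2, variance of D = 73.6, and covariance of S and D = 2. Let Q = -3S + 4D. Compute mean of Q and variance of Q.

mean of Q = -37.8, variance of Q = 1147.6

mean of Q = (-3)·mean of S + 4·mean of D = (-3)·(-9) + 4·(-16.2) = -37.8.
variance of Q = a²·variance of S + b²·variance of D + 2ab·covariance of S and D with a = -3, b = 4.
= (-3)²·2 + 4²·73.6 + 2·(-3)·4·2
= 18 + 1177.6 + (-48) = 1147.6.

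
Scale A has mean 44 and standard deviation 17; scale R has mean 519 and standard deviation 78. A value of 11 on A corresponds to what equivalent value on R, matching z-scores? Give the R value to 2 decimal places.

z = (11 − 44)/17 ≈ -1.9412.
R = 519 + z·78 = 519 + (11 − 44)·78/17 ≈ 367.59.

R = 367.59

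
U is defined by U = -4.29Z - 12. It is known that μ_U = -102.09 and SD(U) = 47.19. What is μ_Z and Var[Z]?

From U = -4.29Z - 12: μ_U = a·μ_Z + b, so μ_Z = (μ_U − b)/a = (-102.09 − (-12))/(-4.29) = 21.
Var[U] = 47.19² = 2226.8961.
Var[U] = a²·Var[Z], so Var[Z] = 2226.8961/(-4.29)² = 121.

μ_Z = 21, Var[Z] = 121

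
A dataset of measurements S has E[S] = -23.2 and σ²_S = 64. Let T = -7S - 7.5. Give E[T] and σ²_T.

E[T] = 154.9, σ²_T = 3136

T = -7S - 7.5 is linear with a = -7, b = -7.5.
E[T] = a·E[S] + b = (-7)·(-23.2) + (-7.5) = 154.9.
σ²_T = a²·σ²_S = (-7)²·64 = 3136 (the additive constant -7.5 does not affect variance).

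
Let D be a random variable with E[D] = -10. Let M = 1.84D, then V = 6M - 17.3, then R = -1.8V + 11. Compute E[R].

E[M] = 1.84·(-10) = -18.4.
E[V] = 6·(-18.4) + (-17.3) = -127.7.
E[R] = (-1.8)·(-127.7) + 11 = 240.86.

E[R] = 240.86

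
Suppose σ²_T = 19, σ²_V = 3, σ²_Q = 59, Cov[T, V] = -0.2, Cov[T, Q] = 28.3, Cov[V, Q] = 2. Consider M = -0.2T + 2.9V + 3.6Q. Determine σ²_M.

σ²_M = a²·σ²_T + b²·σ²_V + c²·σ²_Q + 2ab·Cov[T, V] + 2ac·Cov[T, Q] + 2bc·Cov[V, Q], with a = -0.2, b = 2.9, c = 3.6.
= 0.76 + 25.23 + 764.64 + 0.232 + (-40.752) + 41.76
= 791.87.

σ²_M = 791.87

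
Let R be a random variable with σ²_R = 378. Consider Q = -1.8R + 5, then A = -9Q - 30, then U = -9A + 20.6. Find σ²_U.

σ²_Q = (-1.8)²·378 = 1224.72.
σ²_A = (-9)²·1224.72 = 99202.32.
σ²_U = (-9)²·99202.32 = 8035387.92.

σ²_U = 8035387.92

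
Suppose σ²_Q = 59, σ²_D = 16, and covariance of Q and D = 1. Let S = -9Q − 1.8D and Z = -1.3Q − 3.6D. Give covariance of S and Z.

covariance of S and Z = 828.72

By bilinearity, covariance of S and Z = ac·σ²_Q + bd·σ²_D + (ad+bc)·covariance of Q and D, with a=-9, b=-1.8, c=-1.3, d=-3.6.
ac·σ²_Q = (-9)·(-1.3)·59 = 690.3
bd·σ²_D = (-1.8)·(-3.6)·16 = 103.68
(ad+bc)·covariance of Q and D = (34.74)·1 = 34.74
covariance of S and Z = 690.3 + 103.68 + 34.74 = 828.72.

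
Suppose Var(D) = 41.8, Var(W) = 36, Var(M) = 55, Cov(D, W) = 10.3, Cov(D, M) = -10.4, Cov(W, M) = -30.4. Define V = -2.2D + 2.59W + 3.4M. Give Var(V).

Var(V) = a²·Var(D) + b²·Var(W) + c²·Var(M) + 2ab·Cov(D, W) + 2ac·Cov(D, M) + 2bc·Cov(W, M), with a = -2.2, b = 2.59, c = 3.4.
= 202.312 + 241.4916 + 635.8 + (-117.3788) + 155.584 + (-535.4048)
= 582.404.

Var(V) = 582.404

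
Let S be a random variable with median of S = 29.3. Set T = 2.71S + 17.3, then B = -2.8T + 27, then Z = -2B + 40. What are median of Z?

median of T = 2.71·29.3 + 17.3 = 96.703.
median of B = (-2.8)·96.703 + 27 = -243.7684.
median of Z = (-2)·(-243.7684) + 40 = 527.5368.

median of Z = 527.5368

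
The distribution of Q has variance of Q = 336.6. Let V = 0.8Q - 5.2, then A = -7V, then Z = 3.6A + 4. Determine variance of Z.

variance of Z = 136802.85696

variance of V = 0.8²·336.6 = 215.424.
variance of A = (-7)²·215.424 = 10555.776.
variance of Z = 3.6²·10555.776 = 136802.85696.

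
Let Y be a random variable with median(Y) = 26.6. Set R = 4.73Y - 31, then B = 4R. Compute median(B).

median(B) = 379.272

median(R) = 4.73·26.6 + (-31) = 94.818.
median(B) = 4·94.818 = 379.272.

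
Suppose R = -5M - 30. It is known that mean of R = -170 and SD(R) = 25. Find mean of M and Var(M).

From R = -5M - 30: mean of R = a·mean of M + b, so mean of M = (mean of R − b)/a = (-170 − (-30))/(-5) = 28.
Var(R) = 25² = 625.
Var(R) = a²·Var(M), so Var(M) = 625/(-5)² = 25.

mean of M = 28, Var(M) = 25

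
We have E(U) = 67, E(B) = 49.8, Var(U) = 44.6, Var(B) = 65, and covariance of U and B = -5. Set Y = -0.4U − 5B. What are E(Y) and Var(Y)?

E(Y) = (-0.4)·E(U) + (-5)·E(B) = (-0.4)·67 + (-5)·49.8 = -275.8.
Var(Y) = a²·Var(U) + b²·Var(B) + 2ab·covariance of U and B with a = -0.4, b = -5.
= (-0.4)²·44.6 + (-5)²·65 + 2·(-0.4)·(-5)·(-5)
= 7.136 + 1625 + (-20) = 1612.136.

E(Y) = -275.8, Var(Y) = 1612.136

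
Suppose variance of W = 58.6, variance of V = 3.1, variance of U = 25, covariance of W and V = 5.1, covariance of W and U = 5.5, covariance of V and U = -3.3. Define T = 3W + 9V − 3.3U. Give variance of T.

variance of T = 1413.27

variance of T = a²·variance of W + b²·variance of V + c²·variance of U + 2ab·covariance of W and V + 2ac·covariance of W and U + 2bc·covariance of V and U, with a = 3, b = 9, c = -3.3.
= 527.4 + 251.1 + 272.25 + 275.4 + (-108.9) + 196.02
= 1413.27.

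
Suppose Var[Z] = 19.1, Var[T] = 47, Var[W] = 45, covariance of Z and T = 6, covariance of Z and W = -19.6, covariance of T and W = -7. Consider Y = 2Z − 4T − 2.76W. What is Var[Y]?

Var[Y] = a²·Var[Z] + b²·Var[T] + c²·Var[W] + 2ab·covariance of Z and T + 2ac·covariance of Z and W + 2bc·covariance of T and W, with a = 2, b = -4, c = -2.76.
= 76.4 + 752 + 342.792 + (-96) + 216.384 + (-154.56)
= 1137.016.

Var[Y] = 1137.016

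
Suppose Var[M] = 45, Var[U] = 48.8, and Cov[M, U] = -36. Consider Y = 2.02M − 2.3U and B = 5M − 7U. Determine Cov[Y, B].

By bilinearity, Cov[Y, B] = ac·Var[M] + bd·Var[U] + (ad+bc)·Cov[M, U], with a=2.02, b=-2.3, c=5, d=-7.
ac·Var[M] = 2.02·5·45 = 454.5
bd·Var[U] = (-2.3)·(-7)·48.8 = 785.68
(ad+bc)·Cov[M, U] = (-25.64)·(-36) = 923.04
Cov[Y, B] = 454.5 + 785.68 + 923.04 = 2163.22.

Cov[Y, B] = 2163.22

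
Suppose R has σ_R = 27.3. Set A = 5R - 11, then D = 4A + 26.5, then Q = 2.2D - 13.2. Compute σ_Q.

σ_A = |5|·27.3 = 136.5.
σ_D = |4|·136.5 = 546.
σ_Q = |2.2|·546 = 1201.2.

σ_Q = 1201.2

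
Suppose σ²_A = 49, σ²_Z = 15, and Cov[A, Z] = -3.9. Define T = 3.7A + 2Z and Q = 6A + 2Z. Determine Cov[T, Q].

By bilinearity, Cov[T, Q] = ac·σ²_A + bd·σ²_Z + (ad+bc)·Cov[A, Z], with a=3.7, b=2, c=6, d=2.
ac·σ²_A = 3.7·6·49 = 1087.8
bd·σ²_Z = 2·2·15 = 60
(ad+bc)·Cov[A, Z] = (19.4)·(-3.9) = -75.66
Cov[T, Q] = 1087.8 + 60 + (-75.66) = 1072.14.

Cov[T, Q] = 1072.14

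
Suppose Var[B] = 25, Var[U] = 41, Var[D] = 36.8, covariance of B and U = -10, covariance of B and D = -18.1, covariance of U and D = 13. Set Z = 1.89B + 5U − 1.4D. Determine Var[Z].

Var[Z] = a²·Var[B] + b²·Var[U] + c²·Var[D] + 2ab·covariance of B and U + 2ac·covariance of B and D + 2bc·covariance of U and D, with a = 1.89, b = 5, c = -1.4.
= 89.3025 + 1025 + 72.128 + (-189) + 95.7852 + (-182)
= 911.2157.

Var[Z] = 911.2157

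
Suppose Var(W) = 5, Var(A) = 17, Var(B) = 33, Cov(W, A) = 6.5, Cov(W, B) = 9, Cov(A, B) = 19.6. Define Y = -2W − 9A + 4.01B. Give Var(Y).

Var(Y) = a²·Var(W) + b²·Var(A) + c²·Var(B) + 2ab·Cov(W, A) + 2ac·Cov(W, B) + 2bc·Cov(A, B), with a = -2, b = -9, c = 4.01.
= 20 + 1377 + 530.6433 + 234 + (-144.36) + (-1414.728)
= 602.5553.

Var(Y) = 602.5553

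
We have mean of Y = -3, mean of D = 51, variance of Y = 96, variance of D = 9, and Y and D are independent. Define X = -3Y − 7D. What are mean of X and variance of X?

mean of X = (-3)·mean of Y + (-7)·mean of D = (-3)·(-3) + (-7)·51 = -348.
variance of X = a²·variance of Y + b²·variance of D + 2ab·Cov[Y, D] with a = -3, b = -7.
Independence gives Cov[Y, D] = 0.
= (-3)²·96 + (-7)²·9 + 2·(-3)·(-7)·0
= 864 + 441 + 0 = 1305.

mean of X = -348, variance of X = 1305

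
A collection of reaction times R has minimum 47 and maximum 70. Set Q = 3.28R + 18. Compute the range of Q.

Range of R = 70 − 47 = 23.
Range(Q) = |a|·Range(R) = |3.28|·23 = 75.44.

Range(Q) = 75.44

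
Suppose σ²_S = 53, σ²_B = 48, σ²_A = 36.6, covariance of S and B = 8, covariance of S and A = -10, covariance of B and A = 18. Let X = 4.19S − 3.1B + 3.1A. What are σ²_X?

σ²_X = 929.9153

σ²_X = a²·σ²_S + b²·σ²_B + c²·σ²_A + 2ab·covariance of S and B + 2ac·covariance of S and A + 2bc·covariance of B and A, with a = 4.19, b = -3.1, c = 3.1.
= 930.4733 + 461.28 + 351.726 + (-207.824) + (-259.78) + (-345.96)
= 929.9153.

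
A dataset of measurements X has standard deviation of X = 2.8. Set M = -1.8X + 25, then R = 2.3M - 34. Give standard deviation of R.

standard deviation of R = 11.592

standard deviation of M = |-1.8|·2.8 = 5.04.
standard deviation of R = |2.3|·5.04 = 11.592.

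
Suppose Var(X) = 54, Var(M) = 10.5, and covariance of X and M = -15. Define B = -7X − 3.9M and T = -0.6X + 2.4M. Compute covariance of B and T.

covariance of B and T = 345.42

By bilinearity, covariance of B and T = ac·Var(X) + bd·Var(M) + (ad+bc)·covariance of X and M, with a=-7, b=-3.9, c=-0.6, d=2.4.
ac·Var(X) = (-7)·(-0.6)·54 = 226.8
bd·Var(M) = (-3.9)·2.4·10.5 = -98.28
(ad+bc)·covariance of X and M = (-14.46)·(-15) = 216.9
covariance of B and T = 226.8 + (-98.28) + 216.9 = 345.42.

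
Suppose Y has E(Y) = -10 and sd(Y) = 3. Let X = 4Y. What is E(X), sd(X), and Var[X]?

E(X) = -40, sd(X) = 12, Var[X] = 144

X = 4Y is linear with a = 4, b = 0.
E(X) = a·E(Y) + b = 4·(-10) = -40.
sd(X) = |a|·sd(Y) = |4|·3 = 12.
Var[Y] = 3² = 9.
Var[X] = a²·Var[Y] = 4²·9 = 144.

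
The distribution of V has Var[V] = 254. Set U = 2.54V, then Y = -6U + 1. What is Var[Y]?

Var[Y] = 58993.4304

Var[U] = 2.54²·254 = 1638.7064.
Var[Y] = (-6)²·1638.7064 = 58993.4304.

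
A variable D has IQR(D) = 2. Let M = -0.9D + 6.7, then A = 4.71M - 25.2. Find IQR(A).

IQR(A) = 8.478

IQR(M) = |-0.9|·2 = 1.8.
IQR(A) = |4.71|·1.8 = 8.478.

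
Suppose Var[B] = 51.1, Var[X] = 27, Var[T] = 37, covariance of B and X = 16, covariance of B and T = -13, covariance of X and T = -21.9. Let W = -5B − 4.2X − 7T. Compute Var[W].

Var[W] = a²·Var[B] + b²·Var[X] + c²·Var[T] + 2ab·covariance of B and X + 2ac·covariance of B and T + 2bc·covariance of X and T, with a = -5, b = -4.2, c = -7.
= 1277.5 + 476.28 + 1813 + 672 + (-910) + (-1287.72)
= 2041.06.

Var[W] = 2041.06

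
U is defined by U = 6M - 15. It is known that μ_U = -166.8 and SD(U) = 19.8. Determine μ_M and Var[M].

μ_M = -25.3, Var[M] = 10.89

From U = 6M - 15: μ_U = a·μ_M + b, so μ_M = (μ_U − b)/a = (-166.8 − (-15))/6 = -25.3.
Var[U] = 19.8² = 392.04.
Var[U] = a²·Var[M], so Var[M] = 392.04/6² = 10.89.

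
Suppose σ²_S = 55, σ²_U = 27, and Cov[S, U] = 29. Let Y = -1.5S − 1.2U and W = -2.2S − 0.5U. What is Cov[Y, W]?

By bilinearity, Cov[Y, W] = ac·σ²_S + bd·σ²_U + (ad+bc)·Cov[S, U], with a=-1.5, b=-1.2, c=-2.2, d=-0.5.
ac·σ²_S = (-1.5)·(-2.2)·55 = 181.5
bd·σ²_U = (-1.2)·(-0.5)·27 = 16.2
(ad+bc)·Cov[S, U] = (3.39)·29 = 98.31
Cov[Y, W] = 181.5 + 16.2 + 98.31 = 296.01.

Cov[Y, W] = 296.01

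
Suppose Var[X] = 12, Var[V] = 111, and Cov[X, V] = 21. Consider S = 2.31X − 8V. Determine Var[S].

Var[S] = a²·Var[X] + b²·Var[V] + 2ab·Cov[X, V] with a = 2.31, b = -8.
= 2.31²·12 + (-8)²·111 + 2·2.31·(-8)·21
= 64.0332 + 7104 + (-776.16) = 6391.8732.

Var[S] = 6391.8732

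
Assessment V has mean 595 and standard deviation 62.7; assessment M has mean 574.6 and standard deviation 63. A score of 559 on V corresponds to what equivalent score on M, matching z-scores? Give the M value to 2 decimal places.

M = 538.43

z = (559 − 595)/62.7 ≈ -0.5742.
M = 574.6 + z·63 = 574.6 + (559 − 595)·63/62.7 ≈ 538.43.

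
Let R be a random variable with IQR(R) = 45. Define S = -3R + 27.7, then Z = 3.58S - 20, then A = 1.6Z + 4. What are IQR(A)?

IQR(S) = |-3|·45 = 135.
IQR(Z) = |3.58|·135 = 483.3.
IQR(A) = |1.6|·483.3 = 773.28.

IQR(A) = 773.28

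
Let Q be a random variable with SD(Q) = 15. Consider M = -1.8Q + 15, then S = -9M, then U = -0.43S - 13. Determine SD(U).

SD(U) = 104.49

SD(M) = |-1.8|·15 = 27.
SD(S) = |-9|·27 = 243.
SD(U) = |-0.43|·243 = 104.49.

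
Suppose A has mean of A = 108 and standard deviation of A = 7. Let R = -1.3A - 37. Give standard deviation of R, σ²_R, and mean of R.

standard deviation of R = 9.1, σ²_R = 82.81, mean of R = -177.4

R = -1.3A - 37 is linear with a = -1.3, b = -37.
standard deviation of R = |a|·standard deviation of A = |-1.3|·7 = 9.1.
σ²_A = 7² = 49.
σ²_R = a²·σ²_A = (-1.3)²·49 = 82.81 (the additive constant -37 does not affect variance).
mean of R = a·mean of A + b = (-1.3)·108 + (-37) = -177.4.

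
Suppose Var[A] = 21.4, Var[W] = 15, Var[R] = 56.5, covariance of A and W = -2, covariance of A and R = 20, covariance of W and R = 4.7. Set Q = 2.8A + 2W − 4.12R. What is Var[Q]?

Var[Q] = a²·Var[A] + b²·Var[W] + c²·Var[R] + 2ab·covariance of A and W + 2ac·covariance of A and R + 2bc·covariance of W and R, with a = 2.8, b = 2, c = -4.12.
= 167.776 + 60 + 959.0536 + (-22.4) + (-461.44) + (-77.456)
= 625.5336.

Var[Q] = 625.5336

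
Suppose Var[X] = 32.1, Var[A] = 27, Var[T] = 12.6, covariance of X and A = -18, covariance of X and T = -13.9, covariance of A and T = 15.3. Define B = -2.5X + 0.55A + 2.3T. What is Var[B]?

Var[B] = 523.5055

Var[B] = a²·Var[X] + b²·Var[A] + c²·Var[T] + 2ab·covariance of X and A + 2ac·covariance of X and T + 2bc·covariance of A and T, with a = -2.5, b = 0.55, c = 2.3.
= 200.625 + 8.1675 + 66.654 + 49.5 + 159.85 + 38.709
= 523.5055.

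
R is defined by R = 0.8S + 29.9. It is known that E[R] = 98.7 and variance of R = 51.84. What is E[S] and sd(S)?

From R = 0.8S + 29.9: E[R] = a·E[S] + b, so E[S] = (E[R] − b)/a = (98.7 − 29.9)/0.8 = 86.
sd(R) = √51.84 = 7.2.
sd(R) = |a|·sd(S), so sd(S) = 7.2/|0.8| = 9.

E[S] = 86, sd(S) = 9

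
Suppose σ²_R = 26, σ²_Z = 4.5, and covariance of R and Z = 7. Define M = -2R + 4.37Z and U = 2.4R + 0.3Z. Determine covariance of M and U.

By bilinearity, covariance of M and U = ac·σ²_R + bd·σ²_Z + (ad+bc)·covariance of R and Z, with a=-2, b=4.37, c=2.4, d=0.3.
ac·σ²_R = (-2)·2.4·26 = -124.8
bd·σ²_Z = 4.37·0.3·4.5 = 5.8995
(ad+bc)·covariance of R and Z = (9.888)·7 = 69.216
covariance of M and U = -124.8 + 5.8995 + 69.216 = -49.6845.

covariance of M and U = -49.6845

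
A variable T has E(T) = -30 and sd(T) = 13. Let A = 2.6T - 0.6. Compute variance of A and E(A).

variance of A = 1142.44, E(A) = -78.6

A = 2.6T - 0.6 is linear with a = 2.6, b = -0.6.
variance of T = 13² = 169.
variance of A = a²·variance of T = 2.6²·169 = 1142.44 (the additive constant -0.6 does not affect variance).
E(A) = a·E(T) + b = 2.6·(-30) + (-0.6) = -78.6.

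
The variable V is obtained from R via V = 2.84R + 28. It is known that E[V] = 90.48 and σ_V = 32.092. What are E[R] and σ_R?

From V = 2.84R + 28: E[V] = a·E[R] + b, so E[R] = (E[V] − b)/a = (90.48 − 28)/2.84 = 22.
σ_V = |a|·σ_R, so σ_R = 32.092/|2.84| = 11.3.

E[R] = 22, σ_R = 11.3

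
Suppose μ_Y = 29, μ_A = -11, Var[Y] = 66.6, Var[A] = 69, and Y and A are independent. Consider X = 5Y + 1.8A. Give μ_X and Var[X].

μ_X = 5·μ_Y + 1.8·μ_A = 5·29 + 1.8·(-11) = 125.2.
Var[X] = a²·Var[Y] + b²·Var[A] + 2ab·Cov[Y, A] with a = 5, b = 1.8.
Independence gives Cov[Y, A] = 0.
= 5²·66.6 + 1.8²·69 + 2·5·1.8·0
= 1665 + 223.56 + 0 = 1888.56.

μ_X = 125.2, Var[X] = 1888.56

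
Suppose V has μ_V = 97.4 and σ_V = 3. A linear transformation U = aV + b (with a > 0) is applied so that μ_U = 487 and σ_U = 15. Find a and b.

a = 5, b = 0

σ_U = a·σ_V (a > 0), so a = 15/3 = 5.
μ_U = a·μ_V + b, so b = 487 − 5·97.4 = 0.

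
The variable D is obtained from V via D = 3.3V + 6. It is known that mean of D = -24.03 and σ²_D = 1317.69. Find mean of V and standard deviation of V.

mean of V = -9.1, standard deviation of V = 11

From D = 3.3V + 6: mean of D = a·mean of V + b, so mean of V = (mean of D − b)/a = (-24.03 − 6)/3.3 = -9.1.
standard deviation of D = √1317.69 = 36.3.
standard deviation of D = |a|·standard deviation of V, so standard deviation of V = 36.3/|3.3| = 11.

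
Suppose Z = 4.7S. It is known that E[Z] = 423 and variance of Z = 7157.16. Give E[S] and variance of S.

From Z = 4.7S: E[Z] = a·E[S] + b, so E[S] = (E[Z] − b)/a = (423 − 0)/4.7 = 90.
variance of Z = a²·variance of S, so variance of S = 7157.16/4.7² = 324.

E[S] = 90, variance of S = 324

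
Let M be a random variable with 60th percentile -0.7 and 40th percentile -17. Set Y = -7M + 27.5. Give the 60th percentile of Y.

Since a = -7 < 0 the transformation is decreasing, reversing order: the 60th percentile of Y corresponds to the 40th percentile of M.
So P_{60}(Y) = a·P_{40}(M) + b = (-7)·(-17) + 27.5 = 146.5.

60th percentile of Y = 146.5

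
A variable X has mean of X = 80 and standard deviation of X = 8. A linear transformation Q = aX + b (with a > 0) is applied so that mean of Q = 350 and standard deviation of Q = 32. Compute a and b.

a = 4, b = 30

standard deviation of Q = a·standard deviation of X (a > 0), so a = 32/8 = 4.
mean of Q = a·mean of X + b, so b = 350 − 4·80 = 30.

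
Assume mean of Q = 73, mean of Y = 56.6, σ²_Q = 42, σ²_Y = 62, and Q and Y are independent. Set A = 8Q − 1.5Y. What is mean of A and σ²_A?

mean of A = 499.1, σ²_A = 2827.5

mean of A = 8·mean of Q + (-1.5)·mean of Y = 8·73 + (-1.5)·56.6 = 499.1.
σ²_A = a²·σ²_Q + b²·σ²_Y + 2ab·covariance of Q and Y with a = 8, b = -1.5.
Independence gives covariance of Q and Y = 0.
= 8²·42 + (-1.5)²·62 + 2·8·(-1.5)·0
= 2688 + 139.5 + 0 = 2827.5.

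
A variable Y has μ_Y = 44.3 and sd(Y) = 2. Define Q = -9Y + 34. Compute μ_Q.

Q = -9Y + 34 is linear with a = -9, b = 34.
μ_Q = a·μ_Y + b = (-9)·44.3 + 34 = -364.7.

μ_Q = -364.7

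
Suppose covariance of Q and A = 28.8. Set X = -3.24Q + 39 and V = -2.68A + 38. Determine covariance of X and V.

covariance of X and V = a·c·covariance of Q and A = (-3.24)·(-2.68)·28.8 = 250.07616. Additive constants drop out.

covariance of X and V = 250.07616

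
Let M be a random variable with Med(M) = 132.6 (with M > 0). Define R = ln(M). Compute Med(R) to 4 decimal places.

Med(R) = 4.8873

ln(M) is monotone on this domain, so Med(R) = ln(132.6) ≈ 4.8873.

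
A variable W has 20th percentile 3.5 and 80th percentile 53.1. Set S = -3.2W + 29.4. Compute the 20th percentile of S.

Since a = -3.2 < 0 the transformation is decreasing, reversing order: the 20th percentile of S corresponds to the 80th percentile of W.
So P_{20}(S) = a·P_{80}(W) + b = (-3.2)·53.1 + 29.4 = -140.52.

20th percentile of S = -140.52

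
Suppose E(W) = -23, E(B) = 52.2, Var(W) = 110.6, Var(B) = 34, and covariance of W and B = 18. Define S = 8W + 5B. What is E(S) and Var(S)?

E(S) = 77, Var(S) = 9368.4

E(S) = 8·E(W) + 5·E(B) = 8·(-23) + 5·52.2 = 77.
Var(S) = a²·Var(W) + b²·Var(B) + 2ab·covariance of W and B with a = 8, b = 5.
= 8²·110.6 + 5²·34 + 2·8·5·18
= 7078.4 + 850 + 1440 = 9368.4.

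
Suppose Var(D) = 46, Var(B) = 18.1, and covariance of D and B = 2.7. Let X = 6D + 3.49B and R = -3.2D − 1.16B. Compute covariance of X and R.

covariance of X and R = -1005.42164

By bilinearity, covariance of X and R = ac·Var(D) + bd·Var(B) + (ad+bc)·covariance of D and B, with a=6, b=3.49, c=-3.2, d=-1.16.
ac·Var(D) = 6·(-3.2)·46 = -883.2
bd·Var(B) = 3.49·(-1.16)·18.1 = -73.27604
(ad+bc)·covariance of D and B = (-18.128)·2.7 = -48.9456
covariance of X and R = -883.2 + (-73.27604) + (-48.9456) = -1005.42164.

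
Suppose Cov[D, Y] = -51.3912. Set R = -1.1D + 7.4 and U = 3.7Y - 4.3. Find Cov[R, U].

Cov[R, U] = a·c·Cov[D, Y] = (-1.1)·3.7·(-51.3912) = 209.162184. Additive constants drop out.

Cov[R, U] = 209.162184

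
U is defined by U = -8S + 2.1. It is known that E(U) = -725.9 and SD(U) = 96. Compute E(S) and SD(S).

E(S) = 91, SD(S) = 12

From U = -8S + 2.1: E(U) = a·E(S) + b, so E(S) = (E(U) − b)/a = (-725.9 − 2.1)/(-8) = 91.
SD(U) = |a|·SD(S), so SD(S) = 96/|-8| = 12.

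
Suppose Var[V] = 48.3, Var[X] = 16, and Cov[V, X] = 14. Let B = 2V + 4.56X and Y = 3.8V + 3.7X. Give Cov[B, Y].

By bilinearity, Cov[B, Y] = ac·Var[V] + bd·Var[X] + (ad+bc)·Cov[V, X], with a=2, b=4.56, c=3.8, d=3.7.
ac·Var[V] = 2·3.8·48.3 = 367.08
bd·Var[X] = 4.56·3.7·16 = 269.952
(ad+bc)·Cov[V, X] = (24.728)·14 = 346.192
Cov[B, Y] = 367.08 + 269.952 + 346.192 = 983.224.

Cov[B, Y] = 983.224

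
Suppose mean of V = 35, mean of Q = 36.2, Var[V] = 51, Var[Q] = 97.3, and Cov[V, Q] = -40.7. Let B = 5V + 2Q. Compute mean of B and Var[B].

mean of B = 247.4, Var[B] = 850.2

mean of B = 5·mean of V + 2·mean of Q = 5·35 + 2·36.2 = 247.4.
Var[B] = a²·Var[V] + b²·Var[Q] + 2ab·Cov[V, Q] with a = 5, b = 2.
= 5²·51 + 2²·97.3 + 2·5·2·(-40.7)
= 1275 + 389.2 + (-814) = 850.2.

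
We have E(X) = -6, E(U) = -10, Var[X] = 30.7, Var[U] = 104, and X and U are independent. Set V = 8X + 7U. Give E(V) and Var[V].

E(V) = 8·E(X) + 7·E(U) = 8·(-6) + 7·(-10) = -118.
Var[V] = a²·Var[X] + b²·Var[U] + 2ab·covariance of X and U with a = 8, b = 7.
Independence gives covariance of X and U = 0.
= 8²·30.7 + 7²·104 + 2·8·7·0
= 1964.8 + 5096 + 0 = 7060.8.

E(V) = -118, Var[V] = 7060.8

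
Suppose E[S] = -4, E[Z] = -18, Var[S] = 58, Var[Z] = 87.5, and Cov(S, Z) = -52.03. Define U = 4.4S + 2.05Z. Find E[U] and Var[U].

E[U] = -54.5, Var[U] = 551.97755

E[U] = 4.4·E[S] + 2.05·E[Z] = 4.4·(-4) + 2.05·(-18) = -54.5.
Var[U] = a²·Var[S] + b²·Var[Z] + 2ab·Cov(S, Z) with a = 4.4, b = 2.05.
= 4.4²·58 + 2.05²·87.5 + 2·4.4·2.05·(-52.03)
= 1122.88 + 367.71875 + (-938.6212) = 551.97755.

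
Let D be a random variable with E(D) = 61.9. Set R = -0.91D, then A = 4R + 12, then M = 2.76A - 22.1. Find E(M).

E(M) = -610.85216

E(R) = (-0.91)·61.9 = -56.329.
E(A) = 4·(-56.329) + 12 = -213.316.
E(M) = 2.76·(-213.316) + (-22.1) = -610.85216.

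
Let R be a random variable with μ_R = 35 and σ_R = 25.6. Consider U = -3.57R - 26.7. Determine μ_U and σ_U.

U = -3.57R - 26.7 is linear with a = -3.57, b = -26.7.
μ_U = a·μ_R + b = (-3.57)·35 + (-26.7) = -151.65.
σ_U = |a|·σ_R = |-3.57|·25.6 = 91.392.

μ_U = -151.65, σ_U = 91.392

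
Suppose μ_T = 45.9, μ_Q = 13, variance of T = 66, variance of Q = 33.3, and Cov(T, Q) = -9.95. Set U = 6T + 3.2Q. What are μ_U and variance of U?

μ_U = 317, variance of U = 2334.912

μ_U = 6·μ_T + 3.2·μ_Q = 6·45.9 + 3.2·13 = 317.
variance of U = a²·variance of T + b²·variance of Q + 2ab·Cov(T, Q) with a = 6, b = 3.2.
= 6²·66 + 3.2²·33.3 + 2·6·3.2·(-9.95)
= 2376 + 340.992 + (-382.08) = 2334.912.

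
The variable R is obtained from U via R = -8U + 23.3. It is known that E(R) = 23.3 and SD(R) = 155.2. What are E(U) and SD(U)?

From R = -8U + 23.3: E(R) = a·E(U) + b, so E(U) = (E(R) − b)/a = (23.3 − 23.3)/(-8) = 0.
SD(R) = |a|·SD(U), so SD(U) = 155.2/|-8| = 19.4.

E(U) = 0, SD(U) = 19.4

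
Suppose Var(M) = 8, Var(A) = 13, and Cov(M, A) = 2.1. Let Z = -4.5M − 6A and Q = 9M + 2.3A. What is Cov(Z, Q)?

Cov(Z, Q) = -638.535

By bilinearity, Cov(Z, Q) = ac·Var(M) + bd·Var(A) + (ad+bc)·Cov(M, A), with a=-4.5, b=-6, c=9, d=2.3.
ac·Var(M) = (-4.5)·9·8 = -324
bd·Var(A) = (-6)·2.3·13 = -179.4
(ad+bc)·Cov(M, A) = (-64.35)·2.1 = -135.135
Cov(Z, Q) = -324 + (-179.4) + (-135.135) = -638.535.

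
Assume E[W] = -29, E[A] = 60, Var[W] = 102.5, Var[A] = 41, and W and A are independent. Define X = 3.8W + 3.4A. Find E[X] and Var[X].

E[X] = 93.8, Var[X] = 1954.06

E[X] = 3.8·E[W] + 3.4·E[A] = 3.8·(-29) + 3.4·60 = 93.8.
Var[X] = a²·Var[W] + b²·Var[A] + 2ab·Cov[W, A] with a = 3.8, b = 3.4.
Independence gives Cov[W, A] = 0.
= 3.8²·102.5 + 3.4²·41 + 2·3.8·3.4·0
= 1480.1 + 473.96 + 0 = 1954.06.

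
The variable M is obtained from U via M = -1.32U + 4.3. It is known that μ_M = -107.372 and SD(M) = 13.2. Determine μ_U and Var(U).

μ_U = 84.6, Var(U) = 100

From M = -1.32U + 4.3: μ_M = a·μ_U + b, so μ_U = (μ_M − b)/a = (-107.372 − 4.3)/(-1.32) = 84.6.
Var(M) = 13.2² = 174.24.
Var(M) = a²·Var(U), so Var(U) = 174.24/(-1.32)² = 100.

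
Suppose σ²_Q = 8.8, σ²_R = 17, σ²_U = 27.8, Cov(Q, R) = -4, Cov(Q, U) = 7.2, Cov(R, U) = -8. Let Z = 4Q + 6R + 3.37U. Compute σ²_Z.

σ²_Z = a²·σ²_Q + b²·σ²_R + c²·σ²_U + 2ab·Cov(Q, R) + 2ac·Cov(Q, U) + 2bc·Cov(R, U), with a = 4, b = 6, c = 3.37.
= 140.8 + 612 + 315.72182 + (-192) + 194.112 + (-323.52)
= 747.11382.

σ²_Z = 747.11382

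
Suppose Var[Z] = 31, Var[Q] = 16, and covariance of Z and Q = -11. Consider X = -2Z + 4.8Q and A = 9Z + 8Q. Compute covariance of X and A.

covariance of X and A = -242.8

By bilinearity, covariance of X and A = ac·Var[Z] + bd·Var[Q] + (ad+bc)·covariance of Z and Q, with a=-2, b=4.8, c=9, d=8.
ac·Var[Z] = (-2)·9·31 = -558
bd·Var[Q] = 4.8·8·16 = 614.4
(ad+bc)·covariance of Z and Q = (27.2)·(-11) = -299.2
covariance of X and A = -558 + 614.4 + (-299.2) = -242.8.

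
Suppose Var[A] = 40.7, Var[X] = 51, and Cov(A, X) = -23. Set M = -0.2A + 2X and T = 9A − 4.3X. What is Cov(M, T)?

By bilinearity, Cov(M, T) = ac·Var[A] + bd·Var[X] + (ad+bc)·Cov(A, X), with a=-0.2, b=2, c=9, d=-4.3.
ac·Var[A] = (-0.2)·9·40.7 = -73.26
bd·Var[X] = 2·(-4.3)·51 = -438.6
(ad+bc)·Cov(A, X) = (18.86)·(-23) = -433.78
Cov(M, T) = -73.26 + (-438.6) + (-433.78) = -945.64.

Cov(M, T) = -945.64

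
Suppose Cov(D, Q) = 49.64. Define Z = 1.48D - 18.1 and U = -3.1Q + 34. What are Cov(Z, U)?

Cov(Z, U) = a·c·Cov(D, Q) = 1.48·(-3.1)·49.64 = -227.74832. Additive constants drop out.

Cov(Z, U) = -227.74832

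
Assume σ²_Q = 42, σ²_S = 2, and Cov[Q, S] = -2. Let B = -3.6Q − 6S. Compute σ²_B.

σ²_B = 529.92

σ²_B = a²·σ²_Q + b²·σ²_S + 2ab·Cov[Q, S] with a = -3.6, b = -6.
= (-3.6)²·42 + (-6)²·2 + 2·(-3.6)·(-6)·(-2)
= 544.32 + 72 + (-86.4) = 529.92.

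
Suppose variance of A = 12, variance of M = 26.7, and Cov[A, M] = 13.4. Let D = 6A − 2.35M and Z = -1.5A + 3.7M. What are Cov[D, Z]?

Cov[D, Z] = 4.5585

By bilinearity, Cov[D, Z] = ac·variance of A + bd·variance of M + (ad+bc)·Cov[A, M], with a=6, b=-2.35, c=-1.5, d=3.7.
ac·variance of A = 6·(-1.5)·12 = -108
bd·variance of M = (-2.35)·3.7·26.7 = -232.1565
(ad+bc)·Cov[A, M] = (25.725)·13.4 = 344.715
Cov[D, Z] = -108 + (-232.1565) + 344.715 = 4.5585.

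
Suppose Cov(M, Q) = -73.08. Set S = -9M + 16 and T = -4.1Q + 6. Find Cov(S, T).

Cov(S, T) = -2696.652

Cov(S, T) = a·c·Cov(M, Q) = (-9)·(-4.1)·(-73.08) = -2696.652. Additive constants drop out.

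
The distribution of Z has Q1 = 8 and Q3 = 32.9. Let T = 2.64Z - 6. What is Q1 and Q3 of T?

Q1(T) = 15.12, Q3(T) = 80.856

a = 2.64 > 0: Q1(T) = a·Q1(Z)+b = 15.12, Q3(T) = a·Q3(Z)+b = 80.856.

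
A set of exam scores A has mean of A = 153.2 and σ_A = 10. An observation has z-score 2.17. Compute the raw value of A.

A = mean of A + z·σ_A = 153.2 + 2.17·10 = 174.9.

A = 174.9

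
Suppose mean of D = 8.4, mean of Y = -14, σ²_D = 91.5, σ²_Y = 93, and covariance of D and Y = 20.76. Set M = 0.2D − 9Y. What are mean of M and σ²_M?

mean of M = 0.2·mean of D + (-9)·mean of Y = 0.2·8.4 + (-9)·(-14) = 127.68.
σ²_M = a²·σ²_D + b²·σ²_Y + 2ab·covariance of D and Y with a = 0.2, b = -9.
= 0.2²·91.5 + (-9)²·93 + 2·0.2·(-9)·20.76
= 3.66 + 7533 + (-74.736) = 7461.924.

mean of M = 127.68, σ²_M = 7461.924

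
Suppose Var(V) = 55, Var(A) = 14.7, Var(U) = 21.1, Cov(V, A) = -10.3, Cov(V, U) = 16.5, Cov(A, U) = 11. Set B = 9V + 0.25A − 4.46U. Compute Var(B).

Var(B) = a²·Var(V) + b²·Var(A) + c²·Var(U) + 2ab·Cov(V, A) + 2ac·Cov(V, U) + 2bc·Cov(A, U), with a = 9, b = 0.25, c = -4.46.
= 4455 + 0.91875 + 419.71276 + (-46.35) + (-1324.62) + (-24.53)
= 3480.13151.

Var(B) = 3480.13151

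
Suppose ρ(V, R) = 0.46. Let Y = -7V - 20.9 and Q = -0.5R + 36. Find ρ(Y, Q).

ρ(Y, Q) = 0.46

Linear rescalings preserve correlation up to sign; here the slopes -7 and -0.5 have the same sign, so ρ(Y, Q) = ρ(V, R) = 0.46.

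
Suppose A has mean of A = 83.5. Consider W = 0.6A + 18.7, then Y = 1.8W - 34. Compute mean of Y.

mean of W = 0.6·83.5 + 18.7 = 68.8.
mean of Y = 1.8·68.8 + (-34) = 89.84.

mean of Y = 89.84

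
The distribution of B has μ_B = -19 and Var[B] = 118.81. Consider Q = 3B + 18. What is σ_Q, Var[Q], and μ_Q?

σ_Q = 32.7, Var[Q] = 1069.29, μ_Q = -39

Q = 3B + 18 is linear with a = 3, b = 18.
σ_B = √118.81 = 10.9.
σ_Q = |a|·σ_B = |3|·10.9 = 32.7.
Var[Q] = a²·Var[B] = 3²·118.81 = 1069.29 (the additive constant 18 does not affect variance).
μ_Q = a·μ_B + b = 3·(-19) + 18 = -39.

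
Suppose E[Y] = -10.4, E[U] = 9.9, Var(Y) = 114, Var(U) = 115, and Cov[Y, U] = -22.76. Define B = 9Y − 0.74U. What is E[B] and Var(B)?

E[B] = -100.926, Var(B) = 9600.1372

E[B] = 9·E[Y] + (-0.74)·E[U] = 9·(-10.4) + (-0.74)·9.9 = -100.926.
Var(B) = a²·Var(Y) + b²·Var(U) + 2ab·Cov[Y, U] with a = 9, b = -0.74.
= 9²·114 + (-0.74)²·115 + 2·9·(-0.74)·(-22.76)
= 9234 + 62.974 + 303.1632 = 9600.1372.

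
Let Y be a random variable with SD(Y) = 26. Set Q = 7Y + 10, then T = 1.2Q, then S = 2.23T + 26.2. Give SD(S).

SD(Q) = |7|·26 = 182.
SD(T) = |1.2|·182 = 218.4.
SD(S) = |2.23|·218.4 = 487.032.

SD(S) = 487.032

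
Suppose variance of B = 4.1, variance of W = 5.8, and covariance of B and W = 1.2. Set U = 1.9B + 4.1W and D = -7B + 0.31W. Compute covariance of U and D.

By bilinearity, covariance of U and D = ac·variance of B + bd·variance of W + (ad+bc)·covariance of B and W, with a=1.9, b=4.1, c=-7, d=0.31.
ac·variance of B = 1.9·(-7)·4.1 = -54.53
bd·variance of W = 4.1·0.31·5.8 = 7.3718
(ad+bc)·covariance of B and W = (-28.111)·1.2 = -33.7332
covariance of U and D = -54.53 + 7.3718 + (-33.7332) = -80.8914.

covariance of U and D = -80.8914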